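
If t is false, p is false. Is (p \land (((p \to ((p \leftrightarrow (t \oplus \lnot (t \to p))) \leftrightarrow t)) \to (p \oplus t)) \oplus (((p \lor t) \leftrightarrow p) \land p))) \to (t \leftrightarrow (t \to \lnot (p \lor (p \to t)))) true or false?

t \to p = \text{False} \to \text{False} = \text{True}
\lnot (t \to p) = \lnot \text{True} = \text{False}
t \oplus \lnot (t \to p) = \text{False} \oplus \text{False} = \text{False}
p \leftrightarrow (t \oplus \lnot (t \to p)) = \text{False} \leftrightarrow \text{False} = \text{True}
(p \leftrightarrow (t \oplus \lnot (t \to p))) \leftrightarrow t = \text{True} \leftrightarrow \text{False} = \text{False}
p \to ((p \leftrightarrow (t \oplus \lnot (t \to p))) \leftrightarrow t) = \text{False} \to \text{False} = \text{True}
p \oplus t = \text{False} \oplus \text{False} = \text{False}
(p \to ((p \leftrightarrow (t \oplus \lnot (t \to p))) \leftrightarrow t)) \to (p \oplus t) = \text{True} \to \text{False} = \text{False}
p \lor t = \text{False} \lor \text{False} = \text{False}
(p \lor t) \leftrightarrow p = \text{False} \leftrightarrow \text{False} = \text{True}
((p \lor t) \leftrightarrow p) \land p = \text{True} \land \text{False} = \text{False}
((p \to ((p \leftrightarrow (t \oplus \lnot (t \to p))) \leftrightarrow t)) \to (p \oplus t)) \oplus (((p \lor t) \leftrightarrow p) \land p) = \text{False} \oplus \text{False} = \text{False}
p \land (((p \to ((p \leftrightarrow (t \oplus \lnot (t \to p))) \leftrightarrow t)) \to (p \oplus t)) \oplus (((p \lor t) \leftrightarrow p) \land p)) = \text{False} \land \text{False} = \text{False}
p \to t = \text{False} \to \text{False} = \text{True}
p \lor (p \to t) = \text{False} \lor \text{True} = \text{True}
\lnot (p \lor (p \to t)) = \lnot \text{True} = \text{False}
t \to \lnot (p \lor (p \to t)) = \text{False} \to \text{False} = \text{True}
t \leftrightarrow (t \to \lnot (p \lor (p \to t))) = \text{False} \leftrightarrow \text{True} = \text{False}
(p \land (((p \to ((p \leftrightarrow (t \oplus \lnot (t \to p))) \leftrightarrow t)) \to (p \oplus t)) \oplus (((p \lor t) \leftrightarrow p) \land p))) \to (t \leftrightarrow (t \to \lnot (p \lor (p \to t)))) = \text{False} \to \text{False} = \text{True}

\text{True}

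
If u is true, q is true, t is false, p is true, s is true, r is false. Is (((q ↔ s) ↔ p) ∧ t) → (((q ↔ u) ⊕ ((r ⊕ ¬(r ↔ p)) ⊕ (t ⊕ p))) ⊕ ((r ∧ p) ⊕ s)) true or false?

q ↔ s = True ↔ True = True
(q ↔ s) ↔ p = True ↔ True = True
((q ↔ s) ↔ p) ∧ t = True ∧ False = False
q ↔ u = True ↔ True = True
r ↔ p = False ↔ True = False
¬(r ↔ p) = ¬False = True
r ⊕ ¬(r ↔ p) = False ⊕ True = True
t ⊕ p = False ⊕ True = True
(r ⊕ ¬(r ↔ p)) ⊕ (t ⊕ p) = True ⊕ True = False
(q ↔ u) ⊕ ((r ⊕ ¬(r ↔ p)) ⊕ (t ⊕ p)) = True ⊕ False = True
r ∧ p = False ∧ True = False
(r ∧ p) ⊕ s = False ⊕ True = True
((q ↔ u) ⊕ ((r ⊕ ¬(r ↔ p)) ⊕ (t ⊕ p))) ⊕ ((r ∧ p) ⊕ s) = True ⊕ True = False
(((q ↔ s) ↔ p) ∧ t) → (((q ↔ u) ⊕ ((r ⊕ ¬(r ↔ p)) ⊕ (t ⊕ p))) ⊕ ((r ∧ p) ⊕ s)) = False → False = True

True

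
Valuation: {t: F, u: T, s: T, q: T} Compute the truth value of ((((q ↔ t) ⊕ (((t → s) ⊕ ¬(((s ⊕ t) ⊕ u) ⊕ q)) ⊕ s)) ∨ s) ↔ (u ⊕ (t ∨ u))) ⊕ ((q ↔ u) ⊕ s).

F

Substituting t=F, u=T, s=T, q=T:
q ↔ t = T ↔ F = F
t → s = F → T = T
s ⊕ t = T ⊕ F = T
(s ⊕ t) ⊕ u = T ⊕ T = F
((s ⊕ t) ⊕ u) ⊕ q = F ⊕ T = T
¬(((s ⊕ t) ⊕ u) ⊕ q) = ¬T = F
(t → s) ⊕ ¬(((s ⊕ t) ⊕ u) ⊕ q) = T ⊕ F = T
((t → s) ⊕ ¬(((s ⊕ t) ⊕ u) ⊕ q)) ⊕ s = T ⊕ T = F
(q ↔ t) ⊕ (((t → s) ⊕ ¬(((s ⊕ t) ⊕ u) ⊕ q)) ⊕ s) = F ⊕ F = F
((q ↔ t) ⊕ (((t → s) ⊕ ¬(((s ⊕ t) ⊕ u) ⊕ q)) ⊕ s)) ∨ s = F ∨ T = T
t ∨ u = F ∨ T = T
u ⊕ (t ∨ u) = T ⊕ T = F
(((q ↔ t) ⊕ (((t → s) ⊕ ¬(((s ⊕ t) ⊕ u) ⊕ q)) ⊕ s)) ∨ s) ↔ (u ⊕ (t ∨ u)) = T ↔ F = F
q ↔ u = T ↔ T = T
(q ↔ u) ⊕ s = T ⊕ T = F
((((q ↔ t) ⊕ (((t → s) ⊕ ¬(((s ⊕ t) ⊕ u) ⊕ q)) ⊕ s)) ∨ s) ↔ (u ⊕ (t ∨ u))) ⊕ ((q ↔ u) ⊕ s) = F ⊕ F = F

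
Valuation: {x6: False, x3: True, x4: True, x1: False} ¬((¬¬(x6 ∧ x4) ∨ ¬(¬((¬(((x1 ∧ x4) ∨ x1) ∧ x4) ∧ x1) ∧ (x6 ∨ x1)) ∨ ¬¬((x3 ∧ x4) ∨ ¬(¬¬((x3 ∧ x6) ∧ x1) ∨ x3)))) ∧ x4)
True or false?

x6 ∧ x4 = False ∧ True = False
¬(x6 ∧ x4) = ¬False = True
¬¬(x6 ∧ x4) = ¬True = False
x1 ∧ x4 = False ∧ True = False
(x1 ∧ x4) ∨ x1 = False ∨ False = False
((x1 ∧ x4) ∨ x1) ∧ x4 = False ∧ True = False
¬(((x1 ∧ x4) ∨ x1) ∧ x4) = ¬False = True
¬(((x1 ∧ x4) ∨ x1) ∧ x4) ∧ x1 = True ∧ False = False
x6 ∨ x1 = False ∨ False = False
(¬(((x1 ∧ x4) ∨ x1) ∧ x4) ∧ x1) ∧ (x6 ∨ x1) = False ∧ False = False
¬((¬(((x1 ∧ x4) ∨ x1) ∧ x4) ∧ x1) ∧ (x6 ∨ x1)) = ¬False = True
x3 ∧ x4 = True ∧ True = True
x3 ∧ x6 = True ∧ False = False
(x3 ∧ x6) ∧ x1 = False ∧ False = False
¬((x3 ∧ x6) ∧ x1) = ¬False = True
¬¬((x3 ∧ x6) ∧ x1) = ¬True = False
¬¬((x3 ∧ x6) ∧ x1) ∨ x3 = False ∨ True = True
¬(¬¬((x3 ∧ x6) ∧ x1) ∨ x3) = ¬True = False
(x3 ∧ x4) ∨ ¬(¬¬((x3 ∧ x6) ∧ x1) ∨ x3) = True ∨ False = True
¬((x3 ∧ x4) ∨ ¬(¬¬((x3 ∧ x6) ∧ x1) ∨ x3)) = ¬True = False
¬¬((x3 ∧ x4) ∨ ¬(¬¬((x3 ∧ x6) ∧ x1) ∨ x3)) = ¬False = True
¬((¬(((x1 ∧ x4) ∨ x1) ∧ x4) ∧ x1) ∧ (x6 ∨ x1)) ∨ ¬¬((x3 ∧ x4) ∨ ¬(¬¬((x3 ∧ x6) ∧ x1) ∨ x3)) = True ∨ True = True
¬(¬((¬(((x1 ∧ x4) ∨ x1) ∧ x4) ∧ x1) ∧ (x6 ∨ x1)) ∨ ¬¬((x3 ∧ x4) ∨ ¬(¬¬((x3 ∧ x6) ∧ x1) ∨ x3))) = ¬True = False
¬¬(x6 ∧ x4) ∨ ¬(¬((¬(((x1 ∧ x4) ∨ x1) ∧ x4) ∧ x1) ∧ (x6 ∨ x1)) ∨ ¬¬((x3 ∧ x4) ∨ ¬(¬¬((x3 ∧ x6) ∧ x1) ∨ x3))) = False ∨ False = False
(¬¬(x6 ∧ x4) ∨ ¬(¬((¬(((x1 ∧ x4) ∨ x1) ∧ x4) ∧ x1) ∧ (x6 ∨ x1)) ∨ ¬¬((x3 ∧ x4) ∨ ¬(¬¬((x3 ∧ x6) ∧ x1) ∨ x3)))) ∧ x4 = False ∧ True = False
¬((¬¬(x6 ∧ x4) ∨ ¬(¬((¬(((x1 ∧ x4) ∨ x1) ∧ x4) ∧ x1) ∧ (x6 ∨ x1)) ∨ ¬¬((x3 ∧ x4) ∨ ¬(¬¬((x3 ∧ x6) ∧ x1) ∨ x3)))) ∧ x4) = ¬False = True

True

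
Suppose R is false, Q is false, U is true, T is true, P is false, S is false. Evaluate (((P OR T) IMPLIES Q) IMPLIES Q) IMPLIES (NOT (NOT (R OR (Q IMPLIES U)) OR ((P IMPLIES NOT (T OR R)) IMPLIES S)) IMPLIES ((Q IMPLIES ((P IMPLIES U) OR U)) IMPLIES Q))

P OR T = false OR true = true
(P OR T) IMPLIES Q = true IMPLIES false = false
((P OR T) IMPLIES Q) IMPLIES Q = false IMPLIES false = true
Q IMPLIES U = false IMPLIES true = true
R OR (Q IMPLIES U) = false OR true = true
NOT (R OR (Q IMPLIES U)) = NOT true = false
T OR R = true OR false = true
NOT (T OR R) = NOT true = false
P IMPLIES NOT (T OR R) = false IMPLIES false = true
(P IMPLIES NOT (T OR R)) IMPLIES S = true IMPLIES false = false
NOT (R OR (Q IMPLIES U)) OR ((P IMPLIES NOT (T OR R)) IMPLIES S) = false OR false = false
NOT (NOT (R OR (Q IMPLIES U)) OR ((P IMPLIES NOT (T OR R)) IMPLIES S)) = NOT false = true
P IMPLIES U = false IMPLIES true = true
(P IMPLIES U) OR U = true OR true = true
Q IMPLIES ((P IMPLIES U) OR U) = false IMPLIES true = true
(Q IMPLIES ((P IMPLIES U) OR U)) IMPLIES Q = true IMPLIES false = false
NOT (NOT (R OR (Q IMPLIES U)) OR ((P IMPLIES NOT (T OR R)) IMPLIES S)) IMPLIES ((Q IMPLIES ((P IMPLIES U) OR U)) IMPLIES Q) = true IMPLIES false = false
(((P OR T) IMPLIES Q) IMPLIES Q) IMPLIES (NOT (NOT (R OR (Q IMPLIES U)) OR ((P IMPLIES NOT (T OR R)) IMPLIES S)) IMPLIES ((Q IMPLIES ((P IMPLIES U) OR U)) IMPLIES Q)) = true IMPLIES false = false

false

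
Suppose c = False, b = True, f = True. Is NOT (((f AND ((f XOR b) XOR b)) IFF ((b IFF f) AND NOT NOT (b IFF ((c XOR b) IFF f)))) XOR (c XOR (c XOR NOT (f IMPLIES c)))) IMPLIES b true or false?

Substituting c=False, b=True, f=True:
f XOR b = True XOR True = False
(f XOR b) XOR b = False XOR True = True
f AND ((f XOR b) XOR b) = True AND True = True
b IFF f = True IFF True = True
c XOR b = False XOR True = True
(c XOR b) IFF f = True IFF True = True
b IFF ((c XOR b) IFF f) = True IFF True = True
NOT (b IFF ((c XOR b) IFF f)) = NOT True = False
NOT NOT (b IFF ((c XOR b) IFF f)) = NOT False = True
(b IFF f) AND NOT NOT (b IFF ((c XOR b) IFF f)) = True AND True = True
(f AND ((f XOR b) XOR b)) IFF ((b IFF f) AND NOT NOT (b IFF ((c XOR b) IFF f))) = True IFF True = True
f IMPLIES c = True IMPLIES False = False
NOT (f IMPLIES c) = NOT False = True
c XOR NOT (f IMPLIES c) = False XOR True = True
c XOR (c XOR NOT (f IMPLIES c)) = False XOR True = True
((f AND ((f XOR b) XOR b)) IFF ((b IFF f) AND NOT NOT (b IFF ((c XOR b) IFF f)))) XOR (c XOR (c XOR NOT (f IMPLIES c))) = True XOR True = False
NOT (((f AND ((f XOR b) XOR b)) IFF ((b IFF f) AND NOT NOT (b IFF ((c XOR b) IFF f)))) XOR (c XOR (c XOR NOT (f IMPLIES c)))) = NOT False = True
NOT (((f AND ((f XOR b) XOR b)) IFF ((b IFF f) AND NOT NOT (b IFF ((c XOR b) IFF f)))) XOR (c XOR (c XOR NOT (f IMPLIES c)))) IMPLIES b = True IMPLIES True = True

True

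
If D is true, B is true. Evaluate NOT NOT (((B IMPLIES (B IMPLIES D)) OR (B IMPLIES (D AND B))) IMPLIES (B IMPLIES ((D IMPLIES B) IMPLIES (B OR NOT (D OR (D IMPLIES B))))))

true

Substituting D=true, B=true:
B IMPLIES D = true IMPLIES true = true
B IMPLIES (B IMPLIES D) = true IMPLIES true = true
D AND B = true AND true = true
B IMPLIES (D AND B) = true IMPLIES true = true
(B IMPLIES (B IMPLIES D)) OR (B IMPLIES (D AND B)) = true OR true = true
D IMPLIES B = true IMPLIES true = true
D IMPLIES B = true IMPLIES true = true
D OR (D IMPLIES B) = true OR true = true
NOT (D OR (D IMPLIES B)) = NOT true = false
B OR NOT (D OR (D IMPLIES B)) = true OR false = true
(D IMPLIES B) IMPLIES (B OR NOT (D OR (D IMPLIES B))) = true IMPLIES true = true
B IMPLIES ((D IMPLIES B) IMPLIES (B OR NOT (D OR (D IMPLIES B)))) = true IMPLIES true = true
((B IMPLIES (B IMPLIES D)) OR (B IMPLIES (D AND B))) IMPLIES (B IMPLIES ((D IMPLIES B) IMPLIES (B OR NOT (D OR (D IMPLIES B))))) = true IMPLIES true = true
NOT (((B IMPLIES (B IMPLIES D)) OR (B IMPLIES (D AND B))) IMPLIES (B IMPLIES ((D IMPLIES B) IMPLIES (B OR NOT (D OR (D IMPLIES B)))))) = NOT true = false
NOT NOT (((B IMPLIES (B IMPLIES D)) OR (B IMPLIES (D AND B))) IMPLIES (B IMPLIES ((D IMPLIES B) IMPLIES (B OR NOT (D OR (D IMPLIES B)))))) = NOT false = true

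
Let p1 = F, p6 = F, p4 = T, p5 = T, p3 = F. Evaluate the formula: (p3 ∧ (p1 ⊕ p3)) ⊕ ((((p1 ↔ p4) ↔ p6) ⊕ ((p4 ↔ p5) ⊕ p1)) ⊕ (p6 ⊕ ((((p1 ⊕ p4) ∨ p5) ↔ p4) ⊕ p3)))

p1 ⊕ p3 = F ⊕ F = F
p3 ∧ (p1 ⊕ p3) = F ∧ F = F
p1 ↔ p4 = F ↔ T = F
(p1 ↔ p4) ↔ p6 = F ↔ F = T
p4 ↔ p5 = T ↔ T = T
(p4 ↔ p5) ⊕ p1 = T ⊕ F = T
((p1 ↔ p4) ↔ p6) ⊕ ((p4 ↔ p5) ⊕ p1) = T ⊕ T = F
p1 ⊕ p4 = F ⊕ T = T
(p1 ⊕ p4) ∨ p5 = T ∨ T = T
((p1 ⊕ p4) ∨ p5) ↔ p4 = T ↔ T = T
(((p1 ⊕ p4) ∨ p5) ↔ p4) ⊕ p3 = T ⊕ F = T
p6 ⊕ ((((p1 ⊕ p4) ∨ p5) ↔ p4) ⊕ p3) = F ⊕ T = T
(((p1 ↔ p4) ↔ p6) ⊕ ((p4 ↔ p5) ⊕ p1)) ⊕ (p6 ⊕ ((((p1 ⊕ p4) ∨ p5) ↔ p4) ⊕ p3)) = F ⊕ T = T
(p3 ∧ (p1 ⊕ p3)) ⊕ ((((p1 ↔ p4) ↔ p6) ⊕ ((p4 ↔ p5) ⊕ p1)) ⊕ (p6 ⊕ ((((p1 ⊕ p4) ∨ p5) ↔ p4) ⊕ p3))) = F ⊕ T = T

T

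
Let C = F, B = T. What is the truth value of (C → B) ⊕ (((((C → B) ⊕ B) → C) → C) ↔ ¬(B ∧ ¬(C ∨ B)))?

T

C → B = F → T = T
C → B = F → T = T
(C → B) ⊕ B = T ⊕ T = F
((C → B) ⊕ B) → C = F → F = T
(((C → B) ⊕ B) → C) → C = T → F = F
C ∨ B = F ∨ T = T
¬(C ∨ B) = ¬T = F
B ∧ ¬(C ∨ B) = T ∧ F = F
¬(B ∧ ¬(C ∨ B)) = ¬F = T
((((C → B) ⊕ B) → C) → C) ↔ ¬(B ∧ ¬(C ∨ B)) = F ↔ T = F
(C → B) ⊕ (((((C → B) ⊕ B) → C) → C) ↔ ¬(B ∧ ¬(C ∨ B))) = T ⊕ F = T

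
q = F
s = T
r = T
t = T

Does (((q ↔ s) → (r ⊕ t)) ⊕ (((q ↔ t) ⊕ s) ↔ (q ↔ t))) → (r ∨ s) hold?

q ↔ s = F ↔ T = F
r ⊕ t = T ⊕ T = F
(q ↔ s) → (r ⊕ t) = F → F = T
q ↔ t = F ↔ T = F
(q ↔ t) ⊕ s = F ⊕ T = T
q ↔ t = F ↔ T = F
((q ↔ t) ⊕ s) ↔ (q ↔ t) = T ↔ F = F
((q ↔ s) → (r ⊕ t)) ⊕ (((q ↔ t) ⊕ s) ↔ (q ↔ t)) = T ⊕ F = T
r ∨ s = T ∨ T = T
(((q ↔ s) → (r ⊕ t)) ⊕ (((q ↔ t) ⊕ s) ↔ (q ↔ t))) → (r ∨ s) = T → T = T

T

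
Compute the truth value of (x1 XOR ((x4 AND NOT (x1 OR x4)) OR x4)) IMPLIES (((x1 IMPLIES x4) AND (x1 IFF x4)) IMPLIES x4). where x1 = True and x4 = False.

x1 OR x4 = True OR False = True
NOT (x1 OR x4) = NOT True = False
x4 AND NOT (x1 OR x4) = False AND False = False
(x4 AND NOT (x1 OR x4)) OR x4 = False OR False = False
x1 XOR ((x4 AND NOT (x1 OR x4)) OR x4) = True XOR False = True
x1 IMPLIES x4 = True IMPLIES False = False
x1 IFF x4 = True IFF False = False
(x1 IMPLIES x4) AND (x1 IFF x4) = False AND False = False
((x1 IMPLIES x4) AND (x1 IFF x4)) IMPLIES x4 = False IMPLIES False = True
(x1 XOR ((x4 AND NOT (x1 OR x4)) OR x4)) IMPLIES (((x1 IMPLIES x4) AND (x1 IFF x4)) IMPLIES x4) = True IMPLIES True = True

True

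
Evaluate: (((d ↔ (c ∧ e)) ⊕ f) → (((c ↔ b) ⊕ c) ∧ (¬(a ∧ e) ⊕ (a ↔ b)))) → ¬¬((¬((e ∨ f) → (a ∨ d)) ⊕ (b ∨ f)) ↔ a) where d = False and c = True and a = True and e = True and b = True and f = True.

True

Substituting d=False, c=True, a=True, e=True, b=True, f=True:
c ∧ e = True ∧ True = True
d ↔ (c ∧ e) = False ↔ True = False
(d ↔ (c ∧ e)) ⊕ f = False ⊕ True = True
c ↔ b = True ↔ True = True
(c ↔ b) ⊕ c = True ⊕ True = False
a ∧ e = True ∧ True = True
¬(a ∧ e) = ¬True = False
a ↔ b = True ↔ True = True
¬(a ∧ e) ⊕ (a ↔ b) = False ⊕ True = True
((c ↔ b) ⊕ c) ∧ (¬(a ∧ e) ⊕ (a ↔ b)) = False ∧ True = False
((d ↔ (c ∧ e)) ⊕ f) → (((c ↔ b) ⊕ c) ∧ (¬(a ∧ e) ⊕ (a ↔ b))) = True → False = False
e ∨ f = True ∨ True = True
a ∨ d = True ∨ False = True
(e ∨ f) → (a ∨ d) = True → True = True
¬((e ∨ f) → (a ∨ d)) = ¬True = False
b ∨ f = True ∨ True = True
¬((e ∨ f) → (a ∨ d)) ⊕ (b ∨ f) = False ⊕ True = True
(¬((e ∨ f) → (a ∨ d)) ⊕ (b ∨ f)) ↔ a = True ↔ True = True
¬((¬((e ∨ f) → (a ∨ d)) ⊕ (b ∨ f)) ↔ a) = ¬True = False
¬¬((¬((e ∨ f) → (a ∨ d)) ⊕ (b ∨ f)) ↔ a) = ¬False = True
(((d ↔ (c ∧ e)) ⊕ f) → (((c ↔ b) ⊕ c) ∧ (¬(a ∧ e) ⊕ (a ↔ b)))) → ¬¬((¬((e ∨ f) → (a ∨ d)) ⊕ (b ∨ f)) ↔ a) = False → True = True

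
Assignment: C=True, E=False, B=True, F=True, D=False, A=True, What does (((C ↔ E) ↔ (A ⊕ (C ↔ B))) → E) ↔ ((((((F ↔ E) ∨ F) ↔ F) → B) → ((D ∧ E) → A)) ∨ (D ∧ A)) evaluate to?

False

C ↔ E = True ↔ False = False
C ↔ B = True ↔ True = True
A ⊕ (C ↔ B) = True ⊕ True = False
(C ↔ E) ↔ (A ⊕ (C ↔ B)) = False ↔ False = True
((C ↔ E) ↔ (A ⊕ (C ↔ B))) → E = True → False = False
F ↔ E = True ↔ False = False
(F ↔ E) ∨ F = False ∨ True = True
((F ↔ E) ∨ F) ↔ F = True ↔ True = True
(((F ↔ E) ∨ F) ↔ F) → B = True → True = True
D ∧ E = False ∧ False = False
(D ∧ E) → A = False → True = True
((((F ↔ E) ∨ F) ↔ F) → B) → ((D ∧ E) → A) = True → True = True
D ∧ A = False ∧ True = False
(((((F ↔ E) ∨ F) ↔ F) → B) → ((D ∧ E) → A)) ∨ (D ∧ A) = True ∨ False = True
(((C ↔ E) ↔ (A ⊕ (C ↔ B))) → E) ↔ ((((((F ↔ E) ∨ F) ↔ F) → B) → ((D ∧ E) → A)) ∨ (D ∧ A)) = False ↔ True = False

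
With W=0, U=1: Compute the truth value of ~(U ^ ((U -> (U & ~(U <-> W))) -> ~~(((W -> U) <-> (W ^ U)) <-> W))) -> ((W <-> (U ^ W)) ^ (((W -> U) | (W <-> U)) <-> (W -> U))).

U <-> W = 1 <-> 0 = 0
~(U <-> W) = ~0 = 1
U & ~(U <-> W) = 1 & 1 = 1
U -> (U & ~(U <-> W)) = 1 -> 1 = 1
W -> U = 0 -> 1 = 1
W ^ U = 0 ^ 1 = 1
(W -> U) <-> (W ^ U) = 1 <-> 1 = 1
((W -> U) <-> (W ^ U)) <-> W = 1 <-> 0 = 0
~(((W -> U) <-> (W ^ U)) <-> W) = ~0 = 1
~~(((W -> U) <-> (W ^ U)) <-> W) = ~1 = 0
(U -> (U & ~(U <-> W))) -> ~~(((W -> U) <-> (W ^ U)) <-> W) = 1 -> 0 = 0
U ^ ((U -> (U & ~(U <-> W))) -> ~~(((W -> U) <-> (W ^ U)) <-> W)) = 1 ^ 0 = 1
~(U ^ ((U -> (U & ~(U <-> W))) -> ~~(((W -> U) <-> (W ^ U)) <-> W))) = ~1 = 0
U ^ W = 1 ^ 0 = 1
W <-> (U ^ W) = 0 <-> 1 = 0
W -> U = 0 -> 1 = 1
W <-> U = 0 <-> 1 = 0
(W -> U) | (W <-> U) = 1 | 0 = 1
W -> U = 0 -> 1 = 1
((W -> U) | (W <-> U)) <-> (W -> U) = 1 <-> 1 = 1
(W <-> (U ^ W)) ^ (((W -> U) | (W <-> U)) <-> (W -> U)) = 0 ^ 1 = 1
~(U ^ ((U -> (U & ~(U <-> W))) -> ~~(((W -> U) <-> (W ^ U)) <-> W))) -> ((W <-> (U ^ W)) ^ (((W -> U) | (W <-> U)) <-> (W -> U))) = 0 -> 1 = 1

1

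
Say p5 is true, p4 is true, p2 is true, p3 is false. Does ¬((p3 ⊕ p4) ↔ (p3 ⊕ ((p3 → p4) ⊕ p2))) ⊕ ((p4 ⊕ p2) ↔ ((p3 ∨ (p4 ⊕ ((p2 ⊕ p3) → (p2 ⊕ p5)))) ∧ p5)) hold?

p3 ⊕ p4 = F ⊕ T = T
p3 → p4 = F → T = T
(p3 → p4) ⊕ p2 = T ⊕ T = F
p3 ⊕ ((p3 → p4) ⊕ p2) = F ⊕ F = F
(p3 ⊕ p4) ↔ (p3 ⊕ ((p3 → p4) ⊕ p2)) = T ↔ F = F
¬((p3 ⊕ p4) ↔ (p3 ⊕ ((p3 → p4) ⊕ p2))) = ¬F = T
p4 ⊕ p2 = T ⊕ T = F
p2 ⊕ p3 = T ⊕ F = T
p2 ⊕ p5 = T ⊕ T = F
(p2 ⊕ p3) → (p2 ⊕ p5) = T → F = F
p4 ⊕ ((p2 ⊕ p3) → (p2 ⊕ p5)) = T ⊕ F = T
p3 ∨ (p4 ⊕ ((p2 ⊕ p3) → (p2 ⊕ p5))) = F ∨ T = T
(p3 ∨ (p4 ⊕ ((p2 ⊕ p3) → (p2 ⊕ p5)))) ∧ p5 = T ∧ T = T
(p4 ⊕ p2) ↔ ((p3 ∨ (p4 ⊕ ((p2 ⊕ p3) → (p2 ⊕ p5)))) ∧ p5) = F ↔ T = F
¬((p3 ⊕ p4) ↔ (p3 ⊕ ((p3 → p4) ⊕ p2))) ⊕ ((p4 ⊕ p2) ↔ ((p3 ∨ (p4 ⊕ ((p2 ⊕ p3) → (p2 ⊕ p5)))) ∧ p5)) = T ⊕ F = T

T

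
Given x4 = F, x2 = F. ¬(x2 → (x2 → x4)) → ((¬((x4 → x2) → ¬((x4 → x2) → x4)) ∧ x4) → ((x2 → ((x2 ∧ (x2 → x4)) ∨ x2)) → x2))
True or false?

T

x2 → x4 = F → F = T
x2 → (x2 → x4) = F → T = T
¬(x2 → (x2 → x4)) = ¬T = F
x4 → x2 = F → F = T
x4 → x2 = F → F = T
(x4 → x2) → x4 = T → F = F
¬((x4 → x2) → x4) = ¬F = T
(x4 → x2) → ¬((x4 → x2) → x4) = T → T = T
¬((x4 → x2) → ¬((x4 → x2) → x4)) = ¬T = F
¬((x4 → x2) → ¬((x4 → x2) → x4)) ∧ x4 = F ∧ F = F
x2 → x4 = F → F = T
x2 ∧ (x2 → x4) = F ∧ T = F
(x2 ∧ (x2 → x4)) ∨ x2 = F ∨ F = F
x2 → ((x2 ∧ (x2 → x4)) ∨ x2) = F → F = T
(x2 → ((x2 ∧ (x2 → x4)) ∨ x2)) → x2 = T → F = F
(¬((x4 → x2) → ¬((x4 → x2) → x4)) ∧ x4) → ((x2 → ((x2 ∧ (x2 → x4)) ∨ x2)) → x2) = F → F = T
¬(x2 → (x2 → x4)) → ((¬((x4 → x2) → ¬((x4 → x2) → x4)) ∧ x4) → ((x2 → ((x2 ∧ (x2 → x4)) ∨ x2)) → x2)) = F → T = T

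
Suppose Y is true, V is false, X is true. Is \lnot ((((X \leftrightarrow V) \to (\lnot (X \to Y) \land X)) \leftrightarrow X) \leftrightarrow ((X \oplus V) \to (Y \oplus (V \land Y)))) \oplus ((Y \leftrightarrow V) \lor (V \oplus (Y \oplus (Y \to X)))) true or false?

X \leftrightarrow V = \text{True} \leftrightarrow \text{False} = \text{False}
X \to Y = \text{True} \to \text{True} = \text{True}
\lnot (X \to Y) = \lnot \text{True} = \text{False}
\lnot (X \to Y) \land X = \text{False} \land \text{True} = \text{False}
(X \leftrightarrow V) \to (\lnot (X \to Y) \land X) = \text{False} \to \text{False} = \text{True}
((X \leftrightarrow V) \to (\lnot (X \to Y) \land X)) \leftrightarrow X = \text{True} \leftrightarrow \text{True} = \text{True}
X \oplus V = \text{True} \oplus \text{False} = \text{True}
V \land Y = \text{False} \land \text{True} = \text{False}
Y \oplus (V \land Y) = \text{True} \oplus \text{False} = \text{True}
(X \oplus V) \to (Y \oplus (V \land Y)) = \text{True} \to \text{True} = \text{True}
(((X \leftrightarrow V) \to (\lnot (X \to Y) \land X)) \leftrightarrow X) \leftrightarrow ((X \oplus V) \to (Y \oplus (V \land Y))) = \text{True} \leftrightarrow \text{True} = \text{True}
\lnot ((((X \leftrightarrow V) \to (\lnot (X \to Y) \land X)) \leftrightarrow X) \leftrightarrow ((X \oplus V) \to (Y \oplus (V \land Y)))) = \lnot \text{True} = \text{False}
Y \leftrightarrow V = \text{True} \leftrightarrow \text{False} = \text{False}
Y \to X = \text{True} \to \text{True} = \text{True}
Y \oplus (Y \to X) = \text{True} \oplus \text{True} = \text{False}
V \oplus (Y \oplus (Y \to X)) = \text{False} \oplus \text{False} = \text{False}
(Y \leftrightarrow V) \lor (V \oplus (Y \oplus (Y \to X))) = \text{False} \lor \text{False} = \text{False}
\lnot ((((X \leftrightarrow V) \to (\lnot (X \to Y) \land X)) \leftrightarrow X) \leftrightarrow ((X \oplus V) \to (Y \oplus (V \land Y)))) \oplus ((Y \leftrightarrow V) \lor (V \oplus (Y \oplus (Y \to X)))) = \text{False} \oplus \text{False} = \text{False}

\text{False}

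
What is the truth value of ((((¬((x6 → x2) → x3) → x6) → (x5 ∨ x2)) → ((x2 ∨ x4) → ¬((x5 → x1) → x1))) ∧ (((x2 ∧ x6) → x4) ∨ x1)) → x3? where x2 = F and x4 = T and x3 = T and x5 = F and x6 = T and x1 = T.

T

Substituting x2=F, x4=T, x3=T, x5=F, x6=T, x1=T:
x6 → x2 = T → F = F
(x6 → x2) → x3 = F → T = T
¬((x6 → x2) → x3) = ¬T = F
¬((x6 → x2) → x3) → x6 = F → T = T
x5 ∨ x2 = F ∨ F = F
(¬((x6 → x2) → x3) → x6) → (x5 ∨ x2) = T → F = F
x2 ∨ x4 = F ∨ T = T
x5 → x1 = F → T = T
(x5 → x1) → x1 = T → T = T
¬((x5 → x1) → x1) = ¬T = F
(x2 ∨ x4) → ¬((x5 → x1) → x1) = T → F = F
((¬((x6 → x2) → x3) → x6) → (x5 ∨ x2)) → ((x2 ∨ x4) → ¬((x5 → x1) → x1)) = F → F = T
x2 ∧ x6 = F ∧ T = F
(x2 ∧ x6) → x4 = F → T = T
((x2 ∧ x6) → x4) ∨ x1 = T ∨ T = T
(((¬((x6 → x2) → x3) → x6) → (x5 ∨ x2)) → ((x2 ∨ x4) → ¬((x5 → x1) → x1))) ∧ (((x2 ∧ x6) → x4) ∨ x1) = T ∧ T = T
((((¬((x6 → x2) → x3) → x6) → (x5 ∨ x2)) → ((x2 ∨ x4) → ¬((x5 → x1) → x1))) ∧ (((x2 ∧ x6) → x4) ∨ x1)) → x3 = T → T = T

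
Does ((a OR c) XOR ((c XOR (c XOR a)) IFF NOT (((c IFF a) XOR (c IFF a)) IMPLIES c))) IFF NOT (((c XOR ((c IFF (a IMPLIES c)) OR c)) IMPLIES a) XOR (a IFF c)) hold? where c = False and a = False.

a OR c = False OR False = False
c XOR a = False XOR False = False
c XOR (c XOR a) = False XOR False = False
c IFF a = False IFF False = True
c IFF a = False IFF False = True
(c IFF a) XOR (c IFF a) = True XOR True = False
((c IFF a) XOR (c IFF a)) IMPLIES c = False IMPLIES False = True
NOT (((c IFF a) XOR (c IFF a)) IMPLIES c) = NOT True = False
(c XOR (c XOR a)) IFF NOT (((c IFF a) XOR (c IFF a)) IMPLIES c) = False IFF False = True
(a OR c) XOR ((c XOR (c XOR a)) IFF NOT (((c IFF a) XOR (c IFF a)) IMPLIES c)) = False XOR True = True
a IMPLIES c = False IMPLIES False = True
c IFF (a IMPLIES c) = False IFF True = False
(c IFF (a IMPLIES c)) OR c = False OR False = False
c XOR ((c IFF (a IMPLIES c)) OR c) = False XOR False = False
(c XOR ((c IFF (a IMPLIES c)) OR c)) IMPLIES a = False IMPLIES False = True
a IFF c = False IFF False = True
((c XOR ((c IFF (a IMPLIES c)) OR c)) IMPLIES a) XOR (a IFF c) = True XOR True = False
NOT (((c XOR ((c IFF (a IMPLIES c)) OR c)) IMPLIES a) XOR (a IFF c)) = NOT False = True
((a OR c) XOR ((c XOR (c XOR a)) IFF NOT (((c IFF a) XOR (c IFF a)) IMPLIES c))) IFF NOT (((c XOR ((c IFF (a IMPLIES c)) OR c)) IMPLIES a) XOR (a IFF c)) = True IFF True = True

True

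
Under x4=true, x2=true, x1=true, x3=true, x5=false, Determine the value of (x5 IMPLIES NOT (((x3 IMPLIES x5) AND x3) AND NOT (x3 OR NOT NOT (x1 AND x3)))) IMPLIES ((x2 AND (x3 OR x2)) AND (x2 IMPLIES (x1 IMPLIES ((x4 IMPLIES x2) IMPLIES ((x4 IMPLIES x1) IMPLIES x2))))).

x3 IMPLIES x5 = true IMPLIES false = false
(x3 IMPLIES x5) AND x3 = false AND true = false
x1 AND x3 = true AND true = true
NOT (x1 AND x3) = NOT true = false
NOT NOT (x1 AND x3) = NOT false = true
x3 OR NOT NOT (x1 AND x3) = true OR true = true
NOT (x3 OR NOT NOT (x1 AND x3)) = NOT true = false
((x3 IMPLIES x5) AND x3) AND NOT (x3 OR NOT NOT (x1 AND x3)) = false AND false = false
NOT (((x3 IMPLIES x5) AND x3) AND NOT (x3 OR NOT NOT (x1 AND x3))) = NOT false = true
x5 IMPLIES NOT (((x3 IMPLIES x5) AND x3) AND NOT (x3 OR NOT NOT (x1 AND x3))) = false IMPLIES true = true
x3 OR x2 = true OR true = true
x2 AND (x3 OR x2) = true AND true = true
x4 IMPLIES x2 = true IMPLIES true = true
x4 IMPLIES x1 = true IMPLIES true = true
(x4 IMPLIES x1) IMPLIES x2 = true IMPLIES true = true
(x4 IMPLIES x2) IMPLIES ((x4 IMPLIES x1) IMPLIES x2) = true IMPLIES true = true
x1 IMPLIES ((x4 IMPLIES x2) IMPLIES ((x4 IMPLIES x1) IMPLIES x2)) = true IMPLIES true = true
x2 IMPLIES (x1 IMPLIES ((x4 IMPLIES x2) IMPLIES ((x4 IMPLIES x1) IMPLIES x2))) = true IMPLIES true = true
(x2 AND (x3 OR x2)) AND (x2 IMPLIES (x1 IMPLIES ((x4 IMPLIES x2) IMPLIES ((x4 IMPLIES x1) IMPLIES x2)))) = true AND true = true
(x5 IMPLIES NOT (((x3 IMPLIES x5) AND x3) AND NOT (x3 OR NOT NOT (x1 AND x3)))) IMPLIES ((x2 AND (x3 OR x2)) AND (x2 IMPLIES (x1 IMPLIES ((x4 IMPLIES x2) IMPLIES ((x4 IMPLIES x1) IMPLIES x2))))) = true IMPLIES true = true

true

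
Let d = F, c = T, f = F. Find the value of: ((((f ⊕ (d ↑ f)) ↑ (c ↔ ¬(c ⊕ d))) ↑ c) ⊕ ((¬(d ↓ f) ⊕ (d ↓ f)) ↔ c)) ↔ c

Substituting d=F, c=T, f=F:
d ↑ f = F ↑ F = T
f ⊕ (d ↑ f) = F ⊕ T = T
c ⊕ d = T ⊕ F = T
¬(c ⊕ d) = ¬T = F
c ↔ ¬(c ⊕ d) = T ↔ F = F
(f ⊕ (d ↑ f)) ↑ (c ↔ ¬(c ⊕ d)) = T ↑ F = T
((f ⊕ (d ↑ f)) ↑ (c ↔ ¬(c ⊕ d))) ↑ c = T ↑ T = F
d ↓ f = F ↓ F = T
¬(d ↓ f) = ¬T = F
d ↓ f = F ↓ F = T
¬(d ↓ f) ⊕ (d ↓ f) = F ⊕ T = T
(¬(d ↓ f) ⊕ (d ↓ f)) ↔ c = T ↔ T = T
(((f ⊕ (d ↑ f)) ↑ (c ↔ ¬(c ⊕ d))) ↑ c) ⊕ ((¬(d ↓ f) ⊕ (d ↓ f)) ↔ c) = F ⊕ T = T
((((f ⊕ (d ↑ f)) ↑ (c ↔ ¬(c ⊕ d))) ↑ c) ⊕ ((¬(d ↓ f) ⊕ (d ↓ f)) ↔ c)) ↔ c = T ↔ T = T

T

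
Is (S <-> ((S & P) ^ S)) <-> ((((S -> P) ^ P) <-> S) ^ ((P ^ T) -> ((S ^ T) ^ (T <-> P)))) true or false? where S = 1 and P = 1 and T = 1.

S & P = 1 & 1 = 1
(S & P) ^ S = 1 ^ 1 = 0
S <-> ((S & P) ^ S) = 1 <-> 0 = 0
S -> P = 1 -> 1 = 1
(S -> P) ^ P = 1 ^ 1 = 0
((S -> P) ^ P) <-> S = 0 <-> 1 = 0
P ^ T = 1 ^ 1 = 0
S ^ T = 1 ^ 1 = 0
T <-> P = 1 <-> 1 = 1
(S ^ T) ^ (T <-> P) = 0 ^ 1 = 1
(P ^ T) -> ((S ^ T) ^ (T <-> P)) = 0 -> 1 = 1
(((S -> P) ^ P) <-> S) ^ ((P ^ T) -> ((S ^ T) ^ (T <-> P))) = 0 ^ 1 = 1
(S <-> ((S & P) ^ S)) <-> ((((S -> P) ^ P) <-> S) ^ ((P ^ T) -> ((S ^ T) ^ (T <-> P)))) = 0 <-> 1 = 0

0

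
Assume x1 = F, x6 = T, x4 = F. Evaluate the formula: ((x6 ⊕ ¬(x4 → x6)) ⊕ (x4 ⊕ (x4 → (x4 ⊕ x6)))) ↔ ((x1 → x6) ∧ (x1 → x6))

F

x4 → x6 = F → T = T
¬(x4 → x6) = ¬T = F
x6 ⊕ ¬(x4 → x6) = T ⊕ F = T
x4 ⊕ x6 = F ⊕ T = T
x4 → (x4 ⊕ x6) = F → T = T
x4 ⊕ (x4 → (x4 ⊕ x6)) = F ⊕ T = T
(x6 ⊕ ¬(x4 → x6)) ⊕ (x4 ⊕ (x4 → (x4 ⊕ x6))) = T ⊕ T = F
x1 → x6 = F → T = T
x1 → x6 = F → T = T
(x1 → x6) ∧ (x1 → x6) = T ∧ T = T
((x6 ⊕ ¬(x4 → x6)) ⊕ (x4 ⊕ (x4 → (x4 ⊕ x6)))) ↔ ((x1 → x6) ∧ (x1 → x6)) = F ↔ T = F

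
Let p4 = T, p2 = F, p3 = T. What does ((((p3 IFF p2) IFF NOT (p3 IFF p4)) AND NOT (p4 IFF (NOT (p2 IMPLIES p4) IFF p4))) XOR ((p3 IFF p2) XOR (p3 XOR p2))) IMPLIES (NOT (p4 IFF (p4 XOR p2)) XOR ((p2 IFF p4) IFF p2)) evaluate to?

p3 IFF p2 = T IFF F = F
p3 IFF p4 = T IFF T = T
NOT (p3 IFF p4) = NOT T = F
(p3 IFF p2) IFF NOT (p3 IFF p4) = F IFF F = T
p2 IMPLIES p4 = F IMPLIES T = T
NOT (p2 IMPLIES p4) = NOT T = F
NOT (p2 IMPLIES p4) IFF p4 = F IFF T = F
p4 IFF (NOT (p2 IMPLIES p4) IFF p4) = T IFF F = F
NOT (p4 IFF (NOT (p2 IMPLIES p4) IFF p4)) = NOT F = T
((p3 IFF p2) IFF NOT (p3 IFF p4)) AND NOT (p4 IFF (NOT (p2 IMPLIES p4) IFF p4)) = T AND T = T
p3 IFF p2 = T IFF F = F
p3 XOR p2 = T XOR F = T
(p3 IFF p2) XOR (p3 XOR p2) = F XOR T = T
(((p3 IFF p2) IFF NOT (p3 IFF p4)) AND NOT (p4 IFF (NOT (p2 IMPLIES p4) IFF p4))) XOR ((p3 IFF p2) XOR (p3 XOR p2)) = T XOR T = F
p4 XOR p2 = T XOR F = T
p4 IFF (p4 XOR p2) = T IFF T = T
NOT (p4 IFF (p4 XOR p2)) = NOT T = F
p2 IFF p4 = F IFF T = F
(p2 IFF p4) IFF p2 = F IFF F = T
NOT (p4 IFF (p4 XOR p2)) XOR ((p2 IFF p4) IFF p2) = F XOR T = T
((((p3 IFF p2) IFF NOT (p3 IFF p4)) AND NOT (p4 IFF (NOT (p2 IMPLIES p4) IFF p4))) XOR ((p3 IFF p2) XOR (p3 XOR p2))) IMPLIES (NOT (p4 IFF (p4 XOR p2)) XOR ((p2 IFF p4) IFF p2)) = F IMPLIES T = T

T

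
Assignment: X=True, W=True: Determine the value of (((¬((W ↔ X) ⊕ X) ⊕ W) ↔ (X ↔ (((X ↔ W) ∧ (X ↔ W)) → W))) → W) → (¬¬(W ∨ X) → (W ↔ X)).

True

Substituting X=True, W=True:
W ↔ X = True ↔ True = True
(W ↔ X) ⊕ X = True ⊕ True = False
¬((W ↔ X) ⊕ X) = ¬False = True
¬((W ↔ X) ⊕ X) ⊕ W = True ⊕ True = False
X ↔ W = True ↔ True = True
X ↔ W = True ↔ True = True
(X ↔ W) ∧ (X ↔ W) = True ∧ True = True
((X ↔ W) ∧ (X ↔ W)) → W = True → True = True
X ↔ (((X ↔ W) ∧ (X ↔ W)) → W) = True ↔ True = True
(¬((W ↔ X) ⊕ X) ⊕ W) ↔ (X ↔ (((X ↔ W) ∧ (X ↔ W)) → W)) = False ↔ True = False
((¬((W ↔ X) ⊕ X) ⊕ W) ↔ (X ↔ (((X ↔ W) ∧ (X ↔ W)) → W))) → W = False → True = True
W ∨ X = True ∨ True = True
¬(W ∨ X) = ¬True = False
¬¬(W ∨ X) = ¬False = True
W ↔ X = True ↔ True = True
¬¬(W ∨ X) → (W ↔ X) = True → True = True
(((¬((W ↔ X) ⊕ X) ⊕ W) ↔ (X ↔ (((X ↔ W) ∧ (X ↔ W)) → W))) → W) → (¬¬(W ∨ X) → (W ↔ X)) = True → True = True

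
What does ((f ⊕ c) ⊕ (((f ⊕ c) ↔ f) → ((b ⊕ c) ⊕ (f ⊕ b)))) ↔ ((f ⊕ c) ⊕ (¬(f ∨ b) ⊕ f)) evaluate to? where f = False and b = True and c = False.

True

f ⊕ c = False ⊕ False = False
f ⊕ c = False ⊕ False = False
(f ⊕ c) ↔ f = False ↔ False = True
b ⊕ c = True ⊕ False = True
f ⊕ b = False ⊕ True = True
(b ⊕ c) ⊕ (f ⊕ b) = True ⊕ True = False
((f ⊕ c) ↔ f) → ((b ⊕ c) ⊕ (f ⊕ b)) = True → False = False
(f ⊕ c) ⊕ (((f ⊕ c) ↔ f) → ((b ⊕ c) ⊕ (f ⊕ b))) = False ⊕ False = False
f ⊕ c = False ⊕ False = False
f ∨ b = False ∨ True = True
¬(f ∨ b) = ¬True = False
¬(f ∨ b) ⊕ f = False ⊕ False = False
(f ⊕ c) ⊕ (¬(f ∨ b) ⊕ f) = False ⊕ False = False
((f ⊕ c) ⊕ (((f ⊕ c) ↔ f) → ((b ⊕ c) ⊕ (f ⊕ b)))) ↔ ((f ⊕ c) ⊕ (¬(f ∨ b) ⊕ f)) = False ↔ False = True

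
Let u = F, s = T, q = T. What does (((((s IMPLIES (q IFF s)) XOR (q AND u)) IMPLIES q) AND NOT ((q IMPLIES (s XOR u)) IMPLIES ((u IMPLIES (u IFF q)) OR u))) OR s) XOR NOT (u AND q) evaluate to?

F

q IFF s = T IFF T = T
s IMPLIES (q IFF s) = T IMPLIES T = T
q AND u = T AND F = F
(s IMPLIES (q IFF s)) XOR (q AND u) = T XOR F = T
((s IMPLIES (q IFF s)) XOR (q AND u)) IMPLIES q = T IMPLIES T = T
s XOR u = T XOR F = T
q IMPLIES (s XOR u) = T IMPLIES T = T
u IFF q = F IFF T = F
u IMPLIES (u IFF q) = F IMPLIES F = T
(u IMPLIES (u IFF q)) OR u = T OR F = T
(q IMPLIES (s XOR u)) IMPLIES ((u IMPLIES (u IFF q)) OR u) = T IMPLIES T = T
NOT ((q IMPLIES (s XOR u)) IMPLIES ((u IMPLIES (u IFF q)) OR u)) = NOT T = F
(((s IMPLIES (q IFF s)) XOR (q AND u)) IMPLIES q) AND NOT ((q IMPLIES (s XOR u)) IMPLIES ((u IMPLIES (u IFF q)) OR u)) = T AND F = F
((((s IMPLIES (q IFF s)) XOR (q AND u)) IMPLIES q) AND NOT ((q IMPLIES (s XOR u)) IMPLIES ((u IMPLIES (u IFF q)) OR u))) OR s = F OR T = T
u AND q = F AND T = F
NOT (u AND q) = NOT F = T
(((((s IMPLIES (q IFF s)) XOR (q AND u)) IMPLIES q) AND NOT ((q IMPLIES (s XOR u)) IMPLIES ((u IMPLIES (u IFF q)) OR u))) OR s) XOR NOT (u AND q) = T XOR T = F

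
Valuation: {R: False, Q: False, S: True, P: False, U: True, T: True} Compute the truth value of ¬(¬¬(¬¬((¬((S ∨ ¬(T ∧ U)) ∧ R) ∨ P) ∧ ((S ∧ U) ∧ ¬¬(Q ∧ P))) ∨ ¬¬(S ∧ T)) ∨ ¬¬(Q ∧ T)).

Substituting R=False, Q=False, S=True, P=False, U=True, T=True:
T ∧ U = True ∧ True = True
¬(T ∧ U) = ¬True = False
S ∨ ¬(T ∧ U) = True ∨ False = True
(S ∨ ¬(T ∧ U)) ∧ R = True ∧ False = False
¬((S ∨ ¬(T ∧ U)) ∧ R) = ¬False = True
¬((S ∨ ¬(T ∧ U)) ∧ R) ∨ P = True ∨ False = True
S ∧ U = True ∧ True = True
Q ∧ P = False ∧ False = False
¬(Q ∧ P) = ¬False = True
¬¬(Q ∧ P) = ¬True = False
(S ∧ U) ∧ ¬¬(Q ∧ P) = True ∧ False = False
(¬((S ∨ ¬(T ∧ U)) ∧ R) ∨ P) ∧ ((S ∧ U) ∧ ¬¬(Q ∧ P)) = True ∧ False = False
¬((¬((S ∨ ¬(T ∧ U)) ∧ R) ∨ P) ∧ ((S ∧ U) ∧ ¬¬(Q ∧ P))) = ¬False = True
¬¬((¬((S ∨ ¬(T ∧ U)) ∧ R) ∨ P) ∧ ((S ∧ U) ∧ ¬¬(Q ∧ P))) = ¬True = False
S ∧ T = True ∧ True = True
¬(S ∧ T) = ¬True = False
¬¬(S ∧ T) = ¬False = True
¬¬((¬((S ∨ ¬(T ∧ U)) ∧ R) ∨ P) ∧ ((S ∧ U) ∧ ¬¬(Q ∧ P))) ∨ ¬¬(S ∧ T) = False ∨ True = True
¬(¬¬((¬((S ∨ ¬(T ∧ U)) ∧ R) ∨ P) ∧ ((S ∧ U) ∧ ¬¬(Q ∧ P))) ∨ ¬¬(S ∧ T)) = ¬True = False
¬¬(¬¬((¬((S ∨ ¬(T ∧ U)) ∧ R) ∨ P) ∧ ((S ∧ U) ∧ ¬¬(Q ∧ P))) ∨ ¬¬(S ∧ T)) = ¬False = True
Q ∧ T = False ∧ True = False
¬(Q ∧ T) = ¬False = True
¬¬(Q ∧ T) = ¬True = False
¬¬(¬¬((¬((S ∨ ¬(T ∧ U)) ∧ R) ∨ P) ∧ ((S ∧ U) ∧ ¬¬(Q ∧ P))) ∨ ¬¬(S ∧ T)) ∨ ¬¬(Q ∧ T) = True ∨ False = True
¬(¬¬(¬¬((¬((S ∨ ¬(T ∧ U)) ∧ R) ∨ P) ∧ ((S ∧ U) ∧ ¬¬(Q ∧ P))) ∨ ¬¬(S ∧ T)) ∨ ¬¬(Q ∧ T)) = ¬True = False

False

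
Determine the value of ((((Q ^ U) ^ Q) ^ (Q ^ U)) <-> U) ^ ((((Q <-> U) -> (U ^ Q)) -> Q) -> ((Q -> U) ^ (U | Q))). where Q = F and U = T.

T

Q ^ U = F ^ T = T
(Q ^ U) ^ Q = T ^ F = T
Q ^ U = F ^ T = T
((Q ^ U) ^ Q) ^ (Q ^ U) = T ^ T = F
(((Q ^ U) ^ Q) ^ (Q ^ U)) <-> U = F <-> T = F
Q <-> U = F <-> T = F
U ^ Q = T ^ F = T
(Q <-> U) -> (U ^ Q) = F -> T = T
((Q <-> U) -> (U ^ Q)) -> Q = T -> F = F
Q -> U = F -> T = T
U | Q = T | F = T
(Q -> U) ^ (U | Q) = T ^ T = F
(((Q <-> U) -> (U ^ Q)) -> Q) -> ((Q -> U) ^ (U | Q)) = F -> F = T
((((Q ^ U) ^ Q) ^ (Q ^ U)) <-> U) ^ ((((Q <-> U) -> (U ^ Q)) -> Q) -> ((Q -> U) ^ (U | Q))) = F ^ T = T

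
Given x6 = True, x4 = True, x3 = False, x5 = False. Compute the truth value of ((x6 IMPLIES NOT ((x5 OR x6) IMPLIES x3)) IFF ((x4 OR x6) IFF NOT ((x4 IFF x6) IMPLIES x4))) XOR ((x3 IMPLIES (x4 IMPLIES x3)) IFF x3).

x5 OR x6 = False OR True = True
(x5 OR x6) IMPLIES x3 = True IMPLIES False = False
NOT ((x5 OR x6) IMPLIES x3) = NOT False = True
x6 IMPLIES NOT ((x5 OR x6) IMPLIES x3) = True IMPLIES True = True
x4 OR x6 = True OR True = True
x4 IFF x6 = True IFF True = True
(x4 IFF x6) IMPLIES x4 = True IMPLIES True = True
NOT ((x4 IFF x6) IMPLIES x4) = NOT True = False
(x4 OR x6) IFF NOT ((x4 IFF x6) IMPLIES x4) = True IFF False = False
(x6 IMPLIES NOT ((x5 OR x6) IMPLIES x3)) IFF ((x4 OR x6) IFF NOT ((x4 IFF x6) IMPLIES x4)) = True IFF False = False
x4 IMPLIES x3 = True IMPLIES False = False
x3 IMPLIES (x4 IMPLIES x3) = False IMPLIES False = True
(x3 IMPLIES (x4 IMPLIES x3)) IFF x3 = True IFF False = False
((x6 IMPLIES NOT ((x5 OR x6) IMPLIES x3)) IFF ((x4 OR x6) IFF NOT ((x4 IFF x6) IMPLIES x4))) XOR ((x3 IMPLIES (x4 IMPLIES x3)) IFF x3) = False XOR False = False

False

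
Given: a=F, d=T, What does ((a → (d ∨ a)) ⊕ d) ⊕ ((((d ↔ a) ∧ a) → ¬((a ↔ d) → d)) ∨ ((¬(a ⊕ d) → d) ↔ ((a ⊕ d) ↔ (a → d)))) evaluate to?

d ∨ a = T ∨ F = T
a → (d ∨ a) = F → T = T
(a → (d ∨ a)) ⊕ d = T ⊕ T = F
d ↔ a = T ↔ F = F
(d ↔ a) ∧ a = F ∧ F = F
a ↔ d = F ↔ T = F
(a ↔ d) → d = F → T = T
¬((a ↔ d) → d) = ¬T = F
((d ↔ a) ∧ a) → ¬((a ↔ d) → d) = F → F = T
a ⊕ d = F ⊕ T = T
¬(a ⊕ d) = ¬T = F
¬(a ⊕ d) → d = F → T = T
a ⊕ d = F ⊕ T = T
a → d = F → T = T
(a ⊕ d) ↔ (a → d) = T ↔ T = T
(¬(a ⊕ d) → d) ↔ ((a ⊕ d) ↔ (a → d)) = T ↔ T = T
(((d ↔ a) ∧ a) → ¬((a ↔ d) → d)) ∨ ((¬(a ⊕ d) → d) ↔ ((a ⊕ d) ↔ (a → d))) = T ∨ T = T
((a → (d ∨ a)) ⊕ d) ⊕ ((((d ↔ a) ∧ a) → ¬((a ↔ d) → d)) ∨ ((¬(a ⊕ d) → d) ↔ ((a ⊕ d) ↔ (a → d)))) = F ⊕ T = T

T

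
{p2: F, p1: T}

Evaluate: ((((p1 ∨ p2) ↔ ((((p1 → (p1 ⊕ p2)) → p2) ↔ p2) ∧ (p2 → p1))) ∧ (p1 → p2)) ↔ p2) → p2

p1 ∨ p2 = T ∨ F = T
p1 ⊕ p2 = T ⊕ F = T
p1 → (p1 ⊕ p2) = T → T = T
(p1 → (p1 ⊕ p2)) → p2 = T → F = F
((p1 → (p1 ⊕ p2)) → p2) ↔ p2 = F ↔ F = T
p2 → p1 = F → T = T
(((p1 → (p1 ⊕ p2)) → p2) ↔ p2) ∧ (p2 → p1) = T ∧ T = T
(p1 ∨ p2) ↔ ((((p1 → (p1 ⊕ p2)) → p2) ↔ p2) ∧ (p2 → p1)) = T ↔ T = T
p1 → p2 = T → F = F
((p1 ∨ p2) ↔ ((((p1 → (p1 ⊕ p2)) → p2) ↔ p2) ∧ (p2 → p1))) ∧ (p1 → p2) = T ∧ F = F
(((p1 ∨ p2) ↔ ((((p1 → (p1 ⊕ p2)) → p2) ↔ p2) ∧ (p2 → p1))) ∧ (p1 → p2)) ↔ p2 = F ↔ F = T
((((p1 ∨ p2) ↔ ((((p1 → (p1 ⊕ p2)) → p2) ↔ p2) ∧ (p2 → p1))) ∧ (p1 → p2)) ↔ p2) → p2 = T → F = F

F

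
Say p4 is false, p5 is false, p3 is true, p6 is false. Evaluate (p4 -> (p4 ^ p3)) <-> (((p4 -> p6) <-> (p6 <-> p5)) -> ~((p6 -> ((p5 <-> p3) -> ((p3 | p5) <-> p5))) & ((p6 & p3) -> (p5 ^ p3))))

p4 ^ p3 = False ^ True = True
p4 -> (p4 ^ p3) = False -> True = True
p4 -> p6 = False -> False = True
p6 <-> p5 = False <-> False = True
(p4 -> p6) <-> (p6 <-> p5) = True <-> True = True
p5 <-> p3 = False <-> True = False
p3 | p5 = True | False = True
(p3 | p5) <-> p5 = True <-> False = False
(p5 <-> p3) -> ((p3 | p5) <-> p5) = False -> False = True
p6 -> ((p5 <-> p3) -> ((p3 | p5) <-> p5)) = False -> True = True
p6 & p3 = False & True = False
p5 ^ p3 = False ^ True = True
(p6 & p3) -> (p5 ^ p3) = False -> True = True
(p6 -> ((p5 <-> p3) -> ((p3 | p5) <-> p5))) & ((p6 & p3) -> (p5 ^ p3)) = True & True = True
~((p6 -> ((p5 <-> p3) -> ((p3 | p5) <-> p5))) & ((p6 & p3) -> (p5 ^ p3))) = ~True = False
((p4 -> p6) <-> (p6 <-> p5)) -> ~((p6 -> ((p5 <-> p3) -> ((p3 | p5) <-> p5))) & ((p6 & p3) -> (p5 ^ p3))) = True -> False = False
(p4 -> (p4 ^ p3)) <-> (((p4 -> p6) <-> (p6 <-> p5)) -> ~((p6 -> ((p5 <-> p3) -> ((p3 | p5) <-> p5))) & ((p6 & p3) -> (p5 ^ p3)))) = True <-> False = False

False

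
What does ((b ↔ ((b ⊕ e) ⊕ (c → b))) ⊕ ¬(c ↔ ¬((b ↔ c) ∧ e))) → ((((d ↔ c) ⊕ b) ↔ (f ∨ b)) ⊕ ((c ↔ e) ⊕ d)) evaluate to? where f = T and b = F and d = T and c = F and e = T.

T

b ⊕ e = F ⊕ T = T
c → b = F → F = T
(b ⊕ e) ⊕ (c → b) = T ⊕ T = F
b ↔ ((b ⊕ e) ⊕ (c → b)) = F ↔ F = T
b ↔ c = F ↔ F = T
(b ↔ c) ∧ e = T ∧ T = T
¬((b ↔ c) ∧ e) = ¬T = F
c ↔ ¬((b ↔ c) ∧ e) = F ↔ F = T
¬(c ↔ ¬((b ↔ c) ∧ e)) = ¬T = F
(b ↔ ((b ⊕ e) ⊕ (c → b))) ⊕ ¬(c ↔ ¬((b ↔ c) ∧ e)) = T ⊕ F = T
d ↔ c = T ↔ F = F
(d ↔ c) ⊕ b = F ⊕ F = F
f ∨ b = T ∨ F = T
((d ↔ c) ⊕ b) ↔ (f ∨ b) = F ↔ T = F
c ↔ e = F ↔ T = F
(c ↔ e) ⊕ d = F ⊕ T = T
(((d ↔ c) ⊕ b) ↔ (f ∨ b)) ⊕ ((c ↔ e) ⊕ d) = F ⊕ T = T
((b ↔ ((b ⊕ e) ⊕ (c → b))) ⊕ ¬(c ↔ ¬((b ↔ c) ∧ e))) → ((((d ↔ c) ⊕ b) ↔ (f ∨ b)) ⊕ ((c ↔ e) ⊕ d)) = T → T = T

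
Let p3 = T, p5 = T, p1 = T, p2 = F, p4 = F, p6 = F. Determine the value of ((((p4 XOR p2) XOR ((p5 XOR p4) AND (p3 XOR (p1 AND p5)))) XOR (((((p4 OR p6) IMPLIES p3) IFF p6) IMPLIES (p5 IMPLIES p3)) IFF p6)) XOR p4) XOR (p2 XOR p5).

p4 XOR p2 = F XOR F = F
p5 XOR p4 = T XOR F = T
p1 AND p5 = T AND T = T
p3 XOR (p1 AND p5) = T XOR T = F
(p5 XOR p4) AND (p3 XOR (p1 AND p5)) = T AND F = F
(p4 XOR p2) XOR ((p5 XOR p4) AND (p3 XOR (p1 AND p5))) = F XOR F = F
p4 OR p6 = F OR F = F
(p4 OR p6) IMPLIES p3 = F IMPLIES T = T
((p4 OR p6) IMPLIES p3) IFF p6 = T IFF F = F
p5 IMPLIES p3 = T IMPLIES T = T
(((p4 OR p6) IMPLIES p3) IFF p6) IMPLIES (p5 IMPLIES p3) = F IMPLIES T = T
((((p4 OR p6) IMPLIES p3) IFF p6) IMPLIES (p5 IMPLIES p3)) IFF p6 = T IFF F = F
((p4 XOR p2) XOR ((p5 XOR p4) AND (p3 XOR (p1 AND p5)))) XOR (((((p4 OR p6) IMPLIES p3) IFF p6) IMPLIES (p5 IMPLIES p3)) IFF p6) = F XOR F = F
(((p4 XOR p2) XOR ((p5 XOR p4) AND (p3 XOR (p1 AND p5)))) XOR (((((p4 OR p6) IMPLIES p3) IFF p6) IMPLIES (p5 IMPLIES p3)) IFF p6)) XOR p4 = F XOR F = F
p2 XOR p5 = F XOR T = T
((((p4 XOR p2) XOR ((p5 XOR p4) AND (p3 XOR (p1 AND p5)))) XOR (((((p4 OR p6) IMPLIES p3) IFF p6) IMPLIES (p5 IMPLIES p3)) IFF p6)) XOR p4) XOR (p2 XOR p5) = F XOR T = T

T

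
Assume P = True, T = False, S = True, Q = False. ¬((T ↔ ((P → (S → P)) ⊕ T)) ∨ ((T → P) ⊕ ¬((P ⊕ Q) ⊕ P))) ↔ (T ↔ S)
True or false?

Substituting P=True, T=False, S=True, Q=False:
S → P = True → True = True
P → (S → P) = True → True = True
(P → (S → P)) ⊕ T = True ⊕ False = True
T ↔ ((P → (S → P)) ⊕ T) = False ↔ True = False
T → P = False → True = True
P ⊕ Q = True ⊕ False = True
(P ⊕ Q) ⊕ P = True ⊕ True = False
¬((P ⊕ Q) ⊕ P) = ¬False = True
(T → P) ⊕ ¬((P ⊕ Q) ⊕ P) = True ⊕ True = False
(T ↔ ((P → (S → P)) ⊕ T)) ∨ ((T → P) ⊕ ¬((P ⊕ Q) ⊕ P)) = False ∨ False = False
¬((T ↔ ((P → (S → P)) ⊕ T)) ∨ ((T → P) ⊕ ¬((P ⊕ Q) ⊕ P))) = ¬False = True
T ↔ S = False ↔ True = False
¬((T ↔ ((P → (S → P)) ⊕ T)) ∨ ((T → P) ⊕ ¬((P ⊕ Q) ⊕ P))) ↔ (T ↔ S) = True ↔ False = False

False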